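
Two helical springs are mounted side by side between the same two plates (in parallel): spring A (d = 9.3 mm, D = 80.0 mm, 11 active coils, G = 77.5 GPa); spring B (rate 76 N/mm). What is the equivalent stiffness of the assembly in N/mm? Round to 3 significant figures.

88.9 N/mm

k_A = Gd⁴/(8D³N_a) = (77.5×10³)(9.3⁴)/(8·80.0³·11) = 12.867 N/mm
Parallel: k_eq = 12.867 + 76 = 88.867 N/mm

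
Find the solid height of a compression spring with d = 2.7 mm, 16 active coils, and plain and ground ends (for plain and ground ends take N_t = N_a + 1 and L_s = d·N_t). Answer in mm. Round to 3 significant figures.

45.9 mm

plain and ground ends: N_t = N_a + 1 = 16 + 1 = 17
L_s = d·N_t = 2.7 × 17 = 45.9 mm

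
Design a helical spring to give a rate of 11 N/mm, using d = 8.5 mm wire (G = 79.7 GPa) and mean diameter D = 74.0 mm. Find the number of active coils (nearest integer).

N_a = Gd⁴/(8D³k) = (79.7×10³ × 8.5⁴)/(8 × 74.0³ × 11)
    = 4.16039e+08 / 3.56597e+07 = 11.67 → 12 coils

12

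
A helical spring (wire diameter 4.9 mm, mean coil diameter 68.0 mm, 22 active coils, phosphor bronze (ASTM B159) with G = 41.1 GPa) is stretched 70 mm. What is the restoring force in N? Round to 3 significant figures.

30.0 N

k = Gd⁴/(8D³N_a) = (41.1×10³)(4.9⁴)/(8·68.0³·22) = 0.42814 N/mm
F = k·δ = 0.42814 × 70 = 29.97 N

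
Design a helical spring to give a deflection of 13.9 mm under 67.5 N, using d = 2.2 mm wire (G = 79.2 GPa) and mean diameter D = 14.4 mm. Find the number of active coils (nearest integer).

Required rate k = F/δ = 67.5/13.9 = 4.8561 N/mm
N_a = Gd⁴/(8D³k) = (79.2×10³ × 2.2⁴)/(8 × 14.4³ × 4.8561)
    = 1.85531e+06 / 116002 = 15.99 → 16 coils

16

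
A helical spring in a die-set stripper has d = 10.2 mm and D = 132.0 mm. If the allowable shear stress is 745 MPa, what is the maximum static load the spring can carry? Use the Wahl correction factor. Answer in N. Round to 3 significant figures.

2120 N

C = D/d = 132.0/10.2 = 12.9412
K_W = (4C−1)/(4C−4) + 0.615/C = 50.765/47.765 + 0.0475 = 1.1103
τ_max = K·8FD/(πd³) → F_max = τ_allow·πd³/(8DK)
F_max = 745·π·10.2³/(8·132.0·1.1103) = 2.4837e+06/1172.5 = 2118.3 N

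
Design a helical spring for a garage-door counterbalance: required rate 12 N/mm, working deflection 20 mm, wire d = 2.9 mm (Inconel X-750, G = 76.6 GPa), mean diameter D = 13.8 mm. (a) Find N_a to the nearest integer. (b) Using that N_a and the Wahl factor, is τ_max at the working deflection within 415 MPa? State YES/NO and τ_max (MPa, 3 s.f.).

(a) 21 coils; (b) NO, τ_max = 470 MPa

N_a = Gd⁴/(8D³k) = (76.6×10³)(2.9⁴)/(8·13.8³·12) = 21.47 → N_a = 21
Actual rate k = Gd⁴/(8D³·21) = 12.271 N/mm
Working load F = kδ = 12.271·20 = 245.42 N
C = 13.8/2.9 = 4.7586; K_W = (4C−1)/(4C−4)+0.615/C = 1.3288
τ_max = K_W·8FD/(πd³) = 1.3288·353.61 = 469.88 MPa
τ_max > 415 MPa → exceeds allowable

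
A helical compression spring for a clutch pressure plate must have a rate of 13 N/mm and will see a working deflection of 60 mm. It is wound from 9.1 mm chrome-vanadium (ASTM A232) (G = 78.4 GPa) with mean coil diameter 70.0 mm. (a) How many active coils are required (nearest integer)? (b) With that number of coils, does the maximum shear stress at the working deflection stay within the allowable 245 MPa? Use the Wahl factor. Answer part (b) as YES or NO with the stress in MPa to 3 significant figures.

N_a = Gd⁴/(8D³k) = (78.4×10³)(9.1⁴)/(8·70.0³·13) = 15.07 → N_a = 15
Actual rate k = Gd⁴/(8D³·15) = 13.062 N/mm
Working load F = kδ = 13.062·60 = 783.71 N
C = 70.0/9.1 = 7.6923; K_W = (4C−1)/(4C−4)+0.615/C = 1.1920
τ_max = K_W·8FD/(πd³) = 1.1920·185.38 = 220.98 MPa
τ_max ≤ 245 MPa → acceptable

(a) 15 coils; (b) YES, τ_max = 221 MPa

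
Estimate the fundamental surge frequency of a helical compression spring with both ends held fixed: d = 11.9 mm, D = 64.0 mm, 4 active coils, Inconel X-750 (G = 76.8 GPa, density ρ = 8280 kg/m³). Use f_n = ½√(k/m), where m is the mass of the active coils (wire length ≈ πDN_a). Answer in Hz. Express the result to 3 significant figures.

k = Gd⁴/(8D³N_a) = (76.8×10³)(11.9⁴)/(8·64.0³·4) = 183.59 N/mm = 1.8359e+05 N/m
Wire length L = πDN_a = π·64.0·4 = 804.25 mm
m = ρ·(πd²/4)·L = 8280 × 111.22×10⁻⁶ m² × 0.80425 m = 0.74063 kg
f_n = ½√(k/m) = 0.5·√(1.8359e+05/0.74063) = 0.5·√(2.4789e+05) = 248.94 Hz

249 Hz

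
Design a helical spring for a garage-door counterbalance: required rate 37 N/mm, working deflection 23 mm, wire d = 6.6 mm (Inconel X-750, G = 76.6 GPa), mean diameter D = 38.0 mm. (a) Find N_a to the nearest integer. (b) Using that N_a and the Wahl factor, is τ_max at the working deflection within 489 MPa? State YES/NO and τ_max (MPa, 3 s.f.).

N_a = Gd⁴/(8D³k) = (76.6×10³)(6.6⁴)/(8·38.0³·37) = 8.949 → N_a = 9
Actual rate k = Gd⁴/(8D³·9) = 36.789 N/mm
Working load F = kδ = 36.789·23 = 846.15 N
C = 38.0/6.6 = 5.7576; K_W = (4C−1)/(4C−4)+0.615/C = 1.2645
τ_max = K_W·8FD/(πd³) = 1.2645·284.8 = 360.12 MPa
τ_max ≤ 489 MPa → acceptable

(a) 9 coils; (b) YES, τ_max = 360 MPa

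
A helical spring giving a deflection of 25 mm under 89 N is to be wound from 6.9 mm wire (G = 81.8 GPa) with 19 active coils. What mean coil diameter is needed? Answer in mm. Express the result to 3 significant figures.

70.0 mm

Required rate k = F/δ = 89/25 = 3.56 N/mm
D = (Gd⁴/(8N_a·k))^(1/3) = (81.8×10³·6.9⁴/(8·19·3.56))^(1/3)
  = (342654)^(1/3) = 69.9765 mm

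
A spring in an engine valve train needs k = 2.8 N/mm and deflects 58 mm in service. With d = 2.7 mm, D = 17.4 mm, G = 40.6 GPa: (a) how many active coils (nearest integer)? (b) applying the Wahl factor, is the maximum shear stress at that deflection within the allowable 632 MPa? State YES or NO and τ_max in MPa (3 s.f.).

(a) 18 coils; (b) YES, τ_max = 458 MPa

N_a = Gd⁴/(8D³k) = (40.6×10³)(2.7⁴)/(8·17.4³·2.8) = 18.28 → N_a = 18
Actual rate k = Gd⁴/(8D³·18) = 2.8443 N/mm
Working load F = kδ = 2.8443·58 = 164.97 N
C = 17.4/2.7 = 6.4444; K_W = (4C−1)/(4C−4)+0.615/C = 1.2332
τ_max = K_W·8FD/(πd³) = 1.2332·371.36 = 457.96 MPa
τ_max ≤ 632 MPa → acceptable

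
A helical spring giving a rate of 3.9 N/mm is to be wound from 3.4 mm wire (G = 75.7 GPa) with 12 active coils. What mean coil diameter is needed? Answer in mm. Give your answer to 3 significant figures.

D = (Gd⁴/(8N_a·k))^(1/3) = (75.7×10³·3.4⁴/(8·12·3.9))^(1/3)
  = (27019.4)^(1/3) = 30.0072 mm

30.0 mm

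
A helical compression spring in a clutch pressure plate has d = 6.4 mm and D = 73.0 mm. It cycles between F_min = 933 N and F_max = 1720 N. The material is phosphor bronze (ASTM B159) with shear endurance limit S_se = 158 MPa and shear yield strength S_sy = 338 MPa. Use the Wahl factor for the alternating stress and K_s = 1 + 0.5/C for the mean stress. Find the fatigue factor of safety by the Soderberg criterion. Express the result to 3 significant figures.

C = D/d = 73.0/6.4 = 11.4062; K_W = (4C−1)/(4C−4)+0.615/C = 1.1260; K_s = 1+0.5/C = 1.0438
F_a = (F_max−F_min)/2 = 393.5 N; F_m = (F_max+F_min)/2 = 1326.5 N
τ_a = K_W·8F_aD/(πd³) = 1.1260 × 279.04 = 314.2 MPa
τ_m = K_s·8F_mD/(πd³) = 1.0438 × 940.65 = 981.89 MPa
Soderberg: 1/n_f = τ_a/S_se + τ_m/S_sy = 314.2/158 + 981.89/338 = 1.98859 + 2.90500 = 4.8936
n_f = 1/4.8936 = 0.2043

0.204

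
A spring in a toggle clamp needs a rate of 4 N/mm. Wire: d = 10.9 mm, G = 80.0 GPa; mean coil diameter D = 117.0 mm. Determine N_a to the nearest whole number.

N_a = Gd⁴/(8D³k) = (80.0×10³ × 10.9⁴)/(8 × 117.0³ × 4)
    = 1.12927e+09 / 5.12516e+07 = 22.03 → 22 coils

22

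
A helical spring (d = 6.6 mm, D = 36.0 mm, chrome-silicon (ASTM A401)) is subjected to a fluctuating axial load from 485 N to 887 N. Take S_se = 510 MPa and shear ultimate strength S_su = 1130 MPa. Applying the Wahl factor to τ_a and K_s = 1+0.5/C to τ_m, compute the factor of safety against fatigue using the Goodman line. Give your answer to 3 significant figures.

C = D/d = 36.0/6.6 = 5.4545; K_W = (4C−1)/(4C−4)+0.615/C = 1.2811; K_s = 1+0.5/C = 1.0917
F_a = (F_max−F_min)/2 = 201 N; F_m = (F_max+F_min)/2 = 686 N
τ_a = K_W·8F_aD/(πd³) = 1.2811 × 64.092 = 82.11 MPa
τ_m = K_s·8F_mD/(πd³) = 1.0917 × 218.74 = 238.79 MPa
Goodman: 1/n_f = τ_a/S_se + τ_m/S_su = 82.11/510 + 238.79/1130 = 0.16100 + 0.21132 = 0.37232
n_f = 1/0.37232 = 2.686

2.69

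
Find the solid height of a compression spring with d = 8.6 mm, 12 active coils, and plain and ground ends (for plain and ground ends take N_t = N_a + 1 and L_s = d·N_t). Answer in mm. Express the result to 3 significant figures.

112 mm

plain and ground ends: N_t = N_a + 1 = 12 + 1 = 13
L_s = d·N_t = 8.6 × 13 = 111.8 mm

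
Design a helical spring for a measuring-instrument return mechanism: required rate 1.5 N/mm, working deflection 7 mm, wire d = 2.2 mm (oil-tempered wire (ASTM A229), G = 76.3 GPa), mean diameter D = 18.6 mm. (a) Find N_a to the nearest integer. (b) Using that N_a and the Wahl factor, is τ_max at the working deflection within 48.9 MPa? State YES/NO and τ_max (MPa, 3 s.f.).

N_a = Gd⁴/(8D³k) = (76.3×10³)(2.2⁴)/(8·18.6³·1.5) = 23.15 → N_a = 23
Actual rate k = Gd⁴/(8D³·23) = 1.5096 N/mm
Working load F = kδ = 1.5096·7 = 10.567 N
C = 18.6/2.2 = 8.4545; K_W = (4C−1)/(4C−4)+0.615/C = 1.1734
τ_max = K_W·8FD/(πd³) = 1.1734·47.005 = 55.153 MPa
τ_max > 48.9 MPa → exceeds allowable

(a) 23 coils; (b) NO, τ_max = 55.2 MPa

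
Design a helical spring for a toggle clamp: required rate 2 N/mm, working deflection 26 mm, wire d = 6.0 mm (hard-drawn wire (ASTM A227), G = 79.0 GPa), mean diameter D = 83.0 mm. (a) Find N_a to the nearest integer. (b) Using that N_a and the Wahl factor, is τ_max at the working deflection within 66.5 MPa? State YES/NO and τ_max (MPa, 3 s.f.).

(a) 11 coils; (b) YES, τ_max = 57.1 MPa

N_a = Gd⁴/(8D³k) = (79.0×10³)(6.0⁴)/(8·83.0³·2) = 11.19 → N_a = 11
Actual rate k = Gd⁴/(8D³·11) = 2.0348 N/mm
Working load F = kδ = 2.0348·26 = 52.904 N
C = 83.0/6.0 = 13.8333; K_W = (4C−1)/(4C−4)+0.615/C = 1.1029
τ_max = K_W·8FD/(πd³) = 1.1029·51.767 = 57.094 MPa
τ_max ≤ 66.5 MPa → acceptable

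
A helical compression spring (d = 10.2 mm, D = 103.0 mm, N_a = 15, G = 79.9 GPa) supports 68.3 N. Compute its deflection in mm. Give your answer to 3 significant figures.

10.4 mm

k = Gd⁴/(8D³N_a) = (79.9×10³)(10.2⁴)/(8·103.0³·15) = 6.5956 N/mm
δ = F/k = 68.3 / 6.5956 = 10.355 mm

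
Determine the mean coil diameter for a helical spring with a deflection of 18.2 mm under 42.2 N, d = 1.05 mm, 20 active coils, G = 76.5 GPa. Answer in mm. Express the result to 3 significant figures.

Required rate k = F/δ = 42.2/18.2 = 2.3187 N/mm
D = (Gd⁴/(8N_a·k))^(1/3) = (76.5×10³·1.05⁴/(8·20·2.3187))^(1/3)
  = (250.644)^(1/3) = 6.3050 mm

6.31 mm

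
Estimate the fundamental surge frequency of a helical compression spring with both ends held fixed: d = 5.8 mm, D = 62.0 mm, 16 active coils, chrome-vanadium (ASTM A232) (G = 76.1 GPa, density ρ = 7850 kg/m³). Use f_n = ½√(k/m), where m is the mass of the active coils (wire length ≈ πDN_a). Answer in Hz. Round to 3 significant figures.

33.0 Hz

k = Gd⁴/(8D³N_a) = (76.1×10³)(5.8⁴)/(8·62.0³·16) = 2.823 N/mm = 2823 N/m
Wire length L = πDN_a = π·62.0·16 = 3116.5 mm
m = ρ·(πd²/4)·L = 7850 × 26.421×10⁻⁶ m² × 3.1165 m = 0.64636 kg
f_n = ½√(k/m) = 0.5·√(2823/0.64636) = 0.5·√(4367.5) = 33.044 Hz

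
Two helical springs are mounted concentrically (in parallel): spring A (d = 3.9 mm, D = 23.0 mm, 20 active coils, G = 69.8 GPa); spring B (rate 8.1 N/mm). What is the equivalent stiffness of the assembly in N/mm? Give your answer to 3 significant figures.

16.4 N/mm

k_A = Gd⁴/(8D³N_a) = (69.8×10³)(3.9⁴)/(8·23.0³·20) = 8.2949 N/mm
Parallel: k_eq = 8.2949 + 8.1 = 16.395 N/mm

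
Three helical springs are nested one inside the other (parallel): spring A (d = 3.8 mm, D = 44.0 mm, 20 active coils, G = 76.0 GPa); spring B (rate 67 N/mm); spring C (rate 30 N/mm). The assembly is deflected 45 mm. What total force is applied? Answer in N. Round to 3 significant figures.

k_A = Gd⁴/(8D³N_a) = (76.0×10³)(3.8⁴)/(8·44.0³·20) = 1.1627 N/mm
Parallel: k_eq = 1.1627 + 67 + 30 = 98.163 N/mm
F = k_eq·δ = 98.163·45 = 4417.3 N

4420 N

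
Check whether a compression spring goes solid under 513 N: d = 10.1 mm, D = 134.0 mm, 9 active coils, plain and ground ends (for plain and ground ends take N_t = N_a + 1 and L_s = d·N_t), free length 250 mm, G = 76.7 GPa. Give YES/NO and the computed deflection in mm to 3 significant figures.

NO, δ = 111 mm

k = Gd⁴/(8D³N_a) = (76.7×10³)(10.1⁴)/(8·134.0³·9) = 4.6072 N/mm
N_t = 10; L_s = 10.1·10 = 101 mm; δ_solid = L₀ − L_s = 250 − 101 = 149 mm
δ = F/k = 513/4.6072 = 111.35 mm
δ < δ_solid → spring does not go solid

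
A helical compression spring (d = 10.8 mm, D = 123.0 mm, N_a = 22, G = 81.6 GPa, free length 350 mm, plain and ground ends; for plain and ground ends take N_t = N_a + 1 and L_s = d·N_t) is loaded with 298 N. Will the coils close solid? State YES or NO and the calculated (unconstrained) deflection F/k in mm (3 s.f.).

k = Gd⁴/(8D³N_a) = (81.6×10³)(10.8⁴)/(8·123.0³·22) = 3.3897 N/mm
N_t = 23; L_s = 10.8·23 = 248.4 mm; δ_solid = L₀ − L_s = 350 − 248.4 = 101.6 mm
δ = F/k = 298/3.3897 = 87.914 mm
δ < δ_solid → spring does not go solid

NO, δ = 87.9 mm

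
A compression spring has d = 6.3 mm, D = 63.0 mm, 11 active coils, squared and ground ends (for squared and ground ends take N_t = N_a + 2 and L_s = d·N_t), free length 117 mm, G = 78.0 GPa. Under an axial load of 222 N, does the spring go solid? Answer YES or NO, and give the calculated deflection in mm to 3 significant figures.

YES, δ = 39.8 mm

k = Gd⁴/(8D³N_a) = (78.0×10³)(6.3⁴)/(8·63.0³·11) = 5.5841 N/mm
N_t = 13; L_s = 6.3·13 = 81.9 mm; δ_solid = L₀ − L_s = 117 − 81.9 = 35.1 mm
δ = F/k = 222/5.5841 = 39.756 mm
δ ≥ δ_solid → spring goes solid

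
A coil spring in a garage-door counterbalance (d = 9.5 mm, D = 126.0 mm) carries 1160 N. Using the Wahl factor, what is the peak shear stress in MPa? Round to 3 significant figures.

481 MPa

Spring index C = D/d = 126.0/9.5 = 13.2632
K_W = (4C−1)/(4C−4) + 0.615/C = 52.053/49.053 + 0.0464 = 1.1075
τ₀ = 8FD/(πd³) = 8·1160·126.0/(π·9.5³) = 1.16928e+06/2693.5 = 434.11 MPa
τ_max = K·τ₀ = 1.1075 × 434.11 = 480.79 MPa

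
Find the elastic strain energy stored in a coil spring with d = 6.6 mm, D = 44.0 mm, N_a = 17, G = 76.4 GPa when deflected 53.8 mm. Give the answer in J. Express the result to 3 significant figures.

k = Gd⁴/(8D³N_a) = (76.4×10³)(6.6⁴)/(8·44.0³·17) = 12.513 N/mm
U = ½kδ² = 0.5 × 12.513 × 53.8² = 18110 N·mm = 18.11 J

18.1 J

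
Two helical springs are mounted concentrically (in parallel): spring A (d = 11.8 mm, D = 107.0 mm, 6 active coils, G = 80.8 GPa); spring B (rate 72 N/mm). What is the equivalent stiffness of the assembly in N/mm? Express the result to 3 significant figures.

98.6 N/mm

k_A = Gd⁴/(8D³N_a) = (80.8×10³)(11.8⁴)/(8·107.0³·6) = 26.641 N/mm
Parallel: k_eq = 26.641 + 72 = 98.641 N/mm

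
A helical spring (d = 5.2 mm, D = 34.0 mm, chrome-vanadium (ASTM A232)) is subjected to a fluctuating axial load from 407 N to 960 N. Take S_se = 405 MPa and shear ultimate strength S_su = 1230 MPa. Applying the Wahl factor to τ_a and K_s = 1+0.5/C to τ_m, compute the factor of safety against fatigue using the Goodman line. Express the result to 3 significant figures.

1.13

C = D/d = 34.0/5.2 = 6.5385; K_W = (4C−1)/(4C−4)+0.615/C = 1.2295; K_s = 1+0.5/C = 1.0765
F_a = (F_max−F_min)/2 = 276.5 N; F_m = (F_max+F_min)/2 = 683.5 N
τ_a = K_W·8F_aD/(πd³) = 1.2295 × 170.26 = 209.33 MPa
τ_m = K_s·8F_mD/(πd³) = 1.0765 × 420.87 = 453.05 MPa
Goodman: 1/n_f = τ_a/S_se + τ_m/S_su = 209.33/405 + 453.05/1230 = 0.51686 + 0.36834 = 0.88519
n_f = 1/0.88519 = 1.13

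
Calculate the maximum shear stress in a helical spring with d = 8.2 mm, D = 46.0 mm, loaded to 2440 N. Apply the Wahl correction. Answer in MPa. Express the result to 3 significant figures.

660 MPa

Spring index C = D/d = 46.0/8.2 = 5.6098
K_W = (4C−1)/(4C−4) + 0.615/C = 21.439/18.439 + 0.1096 = 1.2723
τ₀ = 8FD/(πd³) = 8·2440·46.0/(π·8.2³) = 897920/1732.2 = 518.38 MPa
τ_max = K·τ₀ = 1.2723 × 518.38 = 659.55 MPa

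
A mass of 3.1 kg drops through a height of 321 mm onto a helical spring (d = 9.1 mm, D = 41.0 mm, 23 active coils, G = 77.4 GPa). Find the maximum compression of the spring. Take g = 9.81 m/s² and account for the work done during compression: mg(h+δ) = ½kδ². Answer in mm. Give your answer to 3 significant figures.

22.3 mm

k = Gd⁴/(8D³N_a) = (77.4×10³)(9.1⁴)/(8·41.0³·23) = 41.854 N/mm
W = mg = 3.1 × 9.81 = 30.411 N
½kδ² − Wδ − Wh = 0 → δ = (W + √(W² + 2kWh))/k
δ = (30.411 + √(924.83 + 817152))/41.854 = (30.411 + 904.48)/41.854 = 22.337 mm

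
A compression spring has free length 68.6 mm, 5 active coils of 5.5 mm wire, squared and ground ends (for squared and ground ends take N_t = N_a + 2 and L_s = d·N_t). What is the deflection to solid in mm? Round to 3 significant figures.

N_t = 7; L_s = 5.5·7 = 38.5 mm
δ_solid = L₀ − L_s = 68.6 − 38.5 = 30.1 mm

30.1 mm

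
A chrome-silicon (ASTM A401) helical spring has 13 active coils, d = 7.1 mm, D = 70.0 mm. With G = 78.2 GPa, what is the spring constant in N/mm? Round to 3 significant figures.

5.57 N/mm

k = Gd⁴/(8D³N_a) = (78.2×10³ × 7.1⁴) / (8 × 70.0³ × 13)
  = 1.98719e+08 / 3.5672e+07 = 5.5707 N/mm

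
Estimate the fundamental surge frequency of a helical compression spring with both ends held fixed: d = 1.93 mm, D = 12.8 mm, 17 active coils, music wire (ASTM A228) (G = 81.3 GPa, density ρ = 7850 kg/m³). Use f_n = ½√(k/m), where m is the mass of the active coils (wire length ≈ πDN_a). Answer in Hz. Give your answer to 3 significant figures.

k = Gd⁴/(8D³N_a) = (81.3×10³)(1.93⁴)/(8·12.8³·17) = 3.955 N/mm = 3955 N/m
Wire length L = πDN_a = π·12.8·17 = 683.61 mm
m = ρ·(πd²/4)·L = 7850 × 2.9255×10⁻⁶ m² × 0.68361 m = 0.015699 kg
f_n = ½√(k/m) = 0.5·√(3955/0.015699) = 0.5·√(2.5192e+05) = 250.96 Hz

251 Hz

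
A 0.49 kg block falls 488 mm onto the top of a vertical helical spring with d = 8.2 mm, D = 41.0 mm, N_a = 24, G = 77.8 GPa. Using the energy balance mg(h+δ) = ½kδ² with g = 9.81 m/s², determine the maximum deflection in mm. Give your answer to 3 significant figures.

k = Gd⁴/(8D³N_a) = (77.8×10³)(8.2⁴)/(8·41.0³·24) = 26.582 N/mm
W = mg = 0.49 × 9.81 = 4.8069 N
½kδ² − Wδ − Wh = 0 → δ = (W + √(W² + 2kWh))/k
δ = (4.8069 + √(23.106 + 124709))/26.582 = (4.8069 + 353.17)/26.582 = 13.467 mm

13.5 mm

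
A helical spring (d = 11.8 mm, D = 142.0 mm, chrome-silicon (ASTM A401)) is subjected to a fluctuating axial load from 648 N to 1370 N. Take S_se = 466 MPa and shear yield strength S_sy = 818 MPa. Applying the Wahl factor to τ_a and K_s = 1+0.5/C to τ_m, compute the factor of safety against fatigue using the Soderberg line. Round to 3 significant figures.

2.11

C = D/d = 142.0/11.8 = 12.0339; K_W = (4C−1)/(4C−4)+0.615/C = 1.1191; K_s = 1+0.5/C = 1.0415
F_a = (F_max−F_min)/2 = 361 N; F_m = (F_max+F_min)/2 = 1009 N
τ_a = K_W·8F_aD/(πd³) = 1.1191 × 79.449 = 88.91 MPa
τ_m = K_s·8F_mD/(πd³) = 1.0415 × 222.06 = 231.29 MPa
Soderberg: 1/n_f = τ_a/S_se + τ_m/S_sy = 88.91/466 + 231.29/818 = 0.19079 + 0.28275 = 0.47354
n_f = 1/0.47354 = 2.112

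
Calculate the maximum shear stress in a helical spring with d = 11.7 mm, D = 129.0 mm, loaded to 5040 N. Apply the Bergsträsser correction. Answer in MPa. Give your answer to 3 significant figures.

Spring index C = D/d = 129.0/11.7 = 11.0256
K_B = (4C+2)/(4C−3) = 46.103/41.103 = 1.1216
τ₀ = 8FD/(πd³) = 8·5040·129.0/(π·11.7³) = 5.20128e+06/5031.6 = 1033.7 MPa
τ_max = K·τ₀ = 1.1216 × 1033.7 = 1159.5 MPa

1160 MPa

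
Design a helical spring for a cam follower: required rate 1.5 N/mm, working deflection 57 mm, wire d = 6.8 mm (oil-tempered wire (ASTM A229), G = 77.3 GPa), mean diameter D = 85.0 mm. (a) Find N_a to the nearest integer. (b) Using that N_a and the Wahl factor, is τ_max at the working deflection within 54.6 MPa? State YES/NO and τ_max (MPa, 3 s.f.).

(a) 22 coils; (b) NO, τ_max = 66.9 MPa

N_a = Gd⁴/(8D³k) = (77.3×10³)(6.8⁴)/(8·85.0³·1.5) = 22.43 → N_a = 22
Actual rate k = Gd⁴/(8D³·22) = 1.5291 N/mm
Working load F = kδ = 1.5291·57 = 87.161 N
C = 85.0/6.8 = 12.5000; K_W = (4C−1)/(4C−4)+0.615/C = 1.1144
τ_max = K_W·8FD/(πd³) = 1.1144·60 = 66.865 MPa
τ_max > 54.6 MPa → exceeds allowable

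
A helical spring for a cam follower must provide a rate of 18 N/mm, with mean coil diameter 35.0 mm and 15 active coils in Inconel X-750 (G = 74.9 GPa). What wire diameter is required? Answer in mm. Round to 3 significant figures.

d = (8D³N_a·k / G)^(1/4) = (8·35.0³·15·18 / (74.9×10³))^0.25
  = (1236.4)^0.25 = 5.9299 mm

5.93 mm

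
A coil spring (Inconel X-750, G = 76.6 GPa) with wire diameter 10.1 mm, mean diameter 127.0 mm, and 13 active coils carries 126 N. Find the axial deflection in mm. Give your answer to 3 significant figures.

k = Gd⁴/(8D³N_a) = (76.6×10³)(10.1⁴)/(8·127.0³·13) = 3.7417 N/mm
δ = F/k = 126 / 3.7417 = 33.674 mm

33.7 mm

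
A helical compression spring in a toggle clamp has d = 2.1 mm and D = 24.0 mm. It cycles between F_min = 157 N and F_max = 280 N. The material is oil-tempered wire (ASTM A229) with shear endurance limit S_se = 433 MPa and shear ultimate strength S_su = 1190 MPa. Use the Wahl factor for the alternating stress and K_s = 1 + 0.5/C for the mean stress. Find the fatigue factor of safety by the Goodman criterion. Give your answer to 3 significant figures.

C = D/d = 24.0/2.1 = 11.4286; K_W = (4C−1)/(4C−4)+0.615/C = 1.1257; K_s = 1+0.5/C = 1.0437
F_a = (F_max−F_min)/2 = 61.5 N; F_m = (F_max+F_min)/2 = 218.5 N
τ_a = K_W·8F_aD/(πd³) = 1.1257 × 405.85 = 456.88 MPa
τ_m = K_s·8F_mD/(πd³) = 1.0437 × 1441.9 = 1505 MPa
Goodman: 1/n_f = τ_a/S_se + τ_m/S_su = 456.88/433 + 1505/1190 = 1.05515 + 1.26472 = 2.3199
n_f = 1/2.3199 = 0.4311

0.431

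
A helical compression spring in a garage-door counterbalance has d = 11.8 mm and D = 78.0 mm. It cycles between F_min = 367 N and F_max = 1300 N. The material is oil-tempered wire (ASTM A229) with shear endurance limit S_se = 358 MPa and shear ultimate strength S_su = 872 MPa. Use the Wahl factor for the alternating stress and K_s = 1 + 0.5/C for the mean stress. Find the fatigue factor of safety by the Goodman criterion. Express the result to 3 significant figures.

3.15

C = D/d = 78.0/11.8 = 6.6102; K_W = (4C−1)/(4C−4)+0.615/C = 1.2267; K_s = 1+0.5/C = 1.0756
F_a = (F_max−F_min)/2 = 466.5 N; F_m = (F_max+F_min)/2 = 833.5 N
τ_a = K_W·8F_aD/(πd³) = 1.2267 × 56.395 = 69.181 MPa
τ_m = K_s·8F_mD/(πd³) = 1.0756 × 100.76 = 108.38 MPa
Goodman: 1/n_f = τ_a/S_se + τ_m/S_su = 69.181/358 + 108.38/872 = 0.19324 + 0.12429 = 0.31754
n_f = 1/0.31754 = 3.149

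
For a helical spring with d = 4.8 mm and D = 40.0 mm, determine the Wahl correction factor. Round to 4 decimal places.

1.1761

C = D/d = 40.0/4.8 = 8.3333
K_W = (4C−1)/(4C−4) + 0.615/C = 32.333/29.333 + 0.0738 = 1.1761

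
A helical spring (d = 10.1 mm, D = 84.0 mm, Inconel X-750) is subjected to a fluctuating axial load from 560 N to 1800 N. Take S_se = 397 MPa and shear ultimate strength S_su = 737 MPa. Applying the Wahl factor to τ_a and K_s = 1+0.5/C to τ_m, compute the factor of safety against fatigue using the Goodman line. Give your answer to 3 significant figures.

C = D/d = 84.0/10.1 = 8.3168; K_W = (4C−1)/(4C−4)+0.615/C = 1.1764; K_s = 1+0.5/C = 1.0601
F_a = (F_max−F_min)/2 = 620 N; F_m = (F_max+F_min)/2 = 1180 N
τ_a = K_W·8F_aD/(πd³) = 1.1764 × 128.72 = 151.43 MPa
τ_m = K_s·8F_mD/(πd³) = 1.0601 × 244.98 = 259.71 MPa
Goodman: 1/n_f = τ_a/S_se + τ_m/S_su = 151.43/397 + 259.71/737 = 0.38144 + 0.35239 = 0.73383
n_f = 1/0.73383 = 1.363

1.36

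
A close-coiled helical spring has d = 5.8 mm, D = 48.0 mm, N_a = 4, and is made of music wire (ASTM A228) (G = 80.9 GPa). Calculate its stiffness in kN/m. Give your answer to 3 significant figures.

k = Gd⁴/(8D³N_a) = (80.9×10³ × 5.8⁴) / (8 × 48.0³ × 4)
  = 9.15505e+07 / 3.53894e+06 = 25.869 N/mm

25.9 kN/m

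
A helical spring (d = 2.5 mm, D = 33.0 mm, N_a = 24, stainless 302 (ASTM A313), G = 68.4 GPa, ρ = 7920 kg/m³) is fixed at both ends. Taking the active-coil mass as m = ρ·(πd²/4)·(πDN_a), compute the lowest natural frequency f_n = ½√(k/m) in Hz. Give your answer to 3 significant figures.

31.6 Hz

k = Gd⁴/(8D³N_a) = (68.4×10³)(2.5⁴)/(8·33.0³·24) = 0.38723 N/mm = 387.23 N/m
Wire length L = πDN_a = π·33.0·24 = 2488.1 mm
m = ρ·(πd²/4)·L = 7920 × 4.9087×10⁻⁶ m² × 2.4881 m = 0.096732 kg
f_n = ½√(k/m) = 0.5·√(387.23/0.096732) = 0.5·√(4003.2) = 31.635 Hz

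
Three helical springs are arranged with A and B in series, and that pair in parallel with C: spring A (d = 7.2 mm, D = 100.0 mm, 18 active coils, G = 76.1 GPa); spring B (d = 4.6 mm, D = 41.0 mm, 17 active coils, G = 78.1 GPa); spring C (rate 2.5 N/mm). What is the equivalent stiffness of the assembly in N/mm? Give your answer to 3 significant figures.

3.53 N/mm

k_A = Gd⁴/(8D³N_a) = (76.1×10³)(7.2⁴)/(8·100.0³·18) = 1.4202 N/mm
k_B = Gd⁴/(8D³N_a) = (78.1×10³)(4.6⁴)/(8·41.0³·17) = 3.7307 N/mm
Springs A,B series: k_AB = 1/(1/1.4202+1/3.7307) = 1.0286 N/mm; parallel with C: k_eq = 1.0286+2.5 = 3.5286 N/mm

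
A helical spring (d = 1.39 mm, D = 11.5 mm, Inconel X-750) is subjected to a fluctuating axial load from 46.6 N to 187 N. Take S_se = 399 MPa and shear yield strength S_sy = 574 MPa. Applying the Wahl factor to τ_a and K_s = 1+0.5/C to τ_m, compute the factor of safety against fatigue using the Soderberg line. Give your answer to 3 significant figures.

0.217

C = D/d = 11.5/1.39 = 8.2734; K_W = (4C−1)/(4C−4)+0.615/C = 1.1775; K_s = 1+0.5/C = 1.0604
F_a = (F_max−F_min)/2 = 70.2 N; F_m = (F_max+F_min)/2 = 116.8 N
τ_a = K_W·8F_aD/(πd³) = 1.1775 × 765.47 = 901.31 MPa
τ_m = K_s·8F_mD/(πd³) = 1.0604 × 1273.6 = 1350.6 MPa
Soderberg: 1/n_f = τ_a/S_se + τ_m/S_sy = 901.31/399 + 1350.6/574 = 2.25892 + 2.35293 = 4.6118
n_f = 1/4.6118 = 0.2168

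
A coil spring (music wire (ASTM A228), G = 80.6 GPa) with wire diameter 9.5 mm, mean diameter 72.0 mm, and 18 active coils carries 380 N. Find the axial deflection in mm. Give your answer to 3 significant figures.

k = Gd⁴/(8D³N_a) = (80.6×10³)(9.5⁴)/(8·72.0³·18) = 12.214 N/mm
δ = F/k = 380 / 12.214 = 31.111 mm

31.1 mm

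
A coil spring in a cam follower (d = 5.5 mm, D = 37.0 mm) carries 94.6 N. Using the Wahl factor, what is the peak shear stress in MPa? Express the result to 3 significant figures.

Spring index C = D/d = 37.0/5.5 = 6.7273
K_W = (4C−1)/(4C−4) + 0.615/C = 25.909/22.909 + 0.0914 = 1.2224
τ₀ = 8FD/(πd³) = 8·94.6·37.0/(π·5.5³) = 28001.6/522.68 = 53.573 MPa
τ_max = K·τ₀ = 1.2224 × 53.573 = 65.486 MPa

65.5 MPa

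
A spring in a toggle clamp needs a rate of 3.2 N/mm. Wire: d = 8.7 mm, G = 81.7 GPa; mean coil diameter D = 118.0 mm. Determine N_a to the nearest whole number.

N_a = Gd⁴/(8D³k) = (81.7×10³ × 8.7⁴)/(8 × 118.0³ × 3.2)
    = 4.68057e+08 / 4.20616e+07 = 11.13 → 11 coils

11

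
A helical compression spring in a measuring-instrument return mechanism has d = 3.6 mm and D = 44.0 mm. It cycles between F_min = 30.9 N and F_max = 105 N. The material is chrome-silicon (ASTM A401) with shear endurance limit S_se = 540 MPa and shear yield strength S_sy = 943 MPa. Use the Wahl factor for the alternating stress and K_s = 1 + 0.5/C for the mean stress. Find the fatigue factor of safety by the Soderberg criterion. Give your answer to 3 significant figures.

C = D/d = 44.0/3.6 = 12.2222; K_W = (4C−1)/(4C−4)+0.615/C = 1.1171; K_s = 1+0.5/C = 1.0409
F_a = (F_max−F_min)/2 = 37.05 N; F_m = (F_max+F_min)/2 = 67.95 N
τ_a = K_W·8F_aD/(πd³) = 1.1171 × 88.976 = 99.4 MPa
τ_m = K_s·8F_mD/(πd³) = 1.0409 × 163.18 = 169.86 MPa
Soderberg: 1/n_f = τ_a/S_se + τ_m/S_sy = 99.4/540 + 169.86/943 = 0.18407 + 0.18013 = 0.3642
n_f = 1/0.3642 = 2.746

2.75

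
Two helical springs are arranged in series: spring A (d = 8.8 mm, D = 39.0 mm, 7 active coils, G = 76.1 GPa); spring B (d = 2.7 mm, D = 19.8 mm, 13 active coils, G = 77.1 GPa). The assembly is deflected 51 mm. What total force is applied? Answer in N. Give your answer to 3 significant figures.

250 N

k_A = Gd⁴/(8D³N_a) = (76.1×10³)(8.8⁴)/(8·39.0³·7) = 137.38 N/mm
k_B = Gd⁴/(8D³N_a) = (77.1×10³)(2.7⁴)/(8·19.8³·13) = 5.0755 N/mm
Series: 1/k_eq = 1/137.38 + 1/5.0755 = 0.2043; k_eq = 4.8947 N/mm
F = k_eq·δ = 4.8947·51 = 249.63 N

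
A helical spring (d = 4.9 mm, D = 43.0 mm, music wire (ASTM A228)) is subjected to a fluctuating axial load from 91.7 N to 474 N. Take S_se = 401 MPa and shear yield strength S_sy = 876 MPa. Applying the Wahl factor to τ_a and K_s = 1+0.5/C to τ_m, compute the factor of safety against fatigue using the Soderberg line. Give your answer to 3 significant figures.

1.20

C = D/d = 43.0/4.9 = 8.7755; K_W = (4C−1)/(4C−4)+0.615/C = 1.1665; K_s = 1+0.5/C = 1.0570
F_a = (F_max−F_min)/2 = 191.15 N; F_m = (F_max+F_min)/2 = 282.85 N
τ_a = K_W·8F_aD/(πd³) = 1.1665 × 177.91 = 207.54 MPa
τ_m = K_s·8F_mD/(πd³) = 1.0570 × 263.25 = 278.25 MPa
Soderberg: 1/n_f = τ_a/S_se + τ_m/S_sy = 207.54/401 + 278.25/876 = 0.51755 + 0.31764 = 0.83519
n_f = 1/0.83519 = 1.197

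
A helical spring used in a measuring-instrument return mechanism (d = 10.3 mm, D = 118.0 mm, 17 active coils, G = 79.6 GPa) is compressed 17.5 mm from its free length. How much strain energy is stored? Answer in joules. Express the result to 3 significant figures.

k = Gd⁴/(8D³N_a) = (79.6×10³)(10.3⁴)/(8·118.0³·17) = 4.0094 N/mm
U = ½kδ² = 0.5 × 4.0094 × 17.5² = 613.94 N·mm = 0.61394 J

0.614 J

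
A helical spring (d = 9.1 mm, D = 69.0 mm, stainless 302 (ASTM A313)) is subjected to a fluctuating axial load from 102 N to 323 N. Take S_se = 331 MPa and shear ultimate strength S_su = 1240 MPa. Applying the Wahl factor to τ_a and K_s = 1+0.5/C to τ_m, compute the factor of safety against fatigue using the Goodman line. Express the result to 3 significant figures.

C = D/d = 69.0/9.1 = 7.5824; K_W = (4C−1)/(4C−4)+0.615/C = 1.1950; K_s = 1+0.5/C = 1.0659
F_a = (F_max−F_min)/2 = 110.5 N; F_m = (F_max+F_min)/2 = 212.5 N
τ_a = K_W·8F_aD/(πd³) = 1.1950 × 25.765 = 30.79 MPa
τ_m = K_s·8F_mD/(πd³) = 1.0659 × 49.548 = 52.815 MPa
Goodman: 1/n_f = τ_a/S_se + τ_m/S_su = 30.79/331 + 52.815/1240 = 0.09302 + 0.04259 = 0.13561
n_f = 1/0.13561 = 7.374

7.37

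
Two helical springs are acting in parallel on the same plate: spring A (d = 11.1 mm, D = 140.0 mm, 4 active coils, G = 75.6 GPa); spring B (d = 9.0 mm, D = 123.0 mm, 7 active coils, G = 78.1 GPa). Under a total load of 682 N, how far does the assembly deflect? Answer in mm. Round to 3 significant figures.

37.9 mm

k_A = Gd⁴/(8D³N_a) = (75.6×10³)(11.1⁴)/(8·140.0³·4) = 13.07 N/mm
k_B = Gd⁴/(8D³N_a) = (78.1×10³)(9.0⁴)/(8·123.0³·7) = 4.9172 N/mm
Parallel: k_eq = 13.07 + 4.9172 = 17.987 N/mm
δ = F/k_eq = 682/17.987 = 37.916 mm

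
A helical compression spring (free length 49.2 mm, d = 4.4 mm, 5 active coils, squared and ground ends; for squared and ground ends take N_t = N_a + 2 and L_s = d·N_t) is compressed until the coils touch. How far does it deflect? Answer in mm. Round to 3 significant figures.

N_t = 7; L_s = 4.4·7 = 30.8 mm
δ_solid = L₀ − L_s = 49.2 − 30.8 = 18.4 mm

18.4 mm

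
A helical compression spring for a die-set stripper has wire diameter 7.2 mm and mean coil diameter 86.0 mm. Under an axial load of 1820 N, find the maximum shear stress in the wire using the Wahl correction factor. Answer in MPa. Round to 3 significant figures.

Spring index C = D/d = 86.0/7.2 = 11.9444
K_W = (4C−1)/(4C−4) + 0.615/C = 46.778/43.778 + 0.0515 = 1.1200
τ₀ = 8FD/(πd³) = 8·1820·86.0/(π·7.2³) = 1.25216e+06/1172.6 = 1067.9 MPa
τ_max = K·τ₀ = 1.1200 × 1067.9 = 1196 MPa

1200 MPa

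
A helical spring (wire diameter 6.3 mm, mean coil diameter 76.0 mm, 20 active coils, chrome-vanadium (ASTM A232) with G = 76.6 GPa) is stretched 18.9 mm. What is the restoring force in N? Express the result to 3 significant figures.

32.5 N

k = Gd⁴/(8D³N_a) = (76.6×10³)(6.3⁴)/(8·76.0³·20) = 1.718 N/mm
F = k·δ = 1.718 × 18.9 = 32.471 N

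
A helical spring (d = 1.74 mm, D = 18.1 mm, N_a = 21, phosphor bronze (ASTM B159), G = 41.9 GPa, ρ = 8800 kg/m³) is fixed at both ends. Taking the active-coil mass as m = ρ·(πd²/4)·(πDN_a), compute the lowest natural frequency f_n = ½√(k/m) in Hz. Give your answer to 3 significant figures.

62.1 Hz

k = Gd⁴/(8D³N_a) = (41.9×10³)(1.74⁴)/(8·18.1³·21) = 0.38554 N/mm = 385.54 N/m
Wire length L = πDN_a = π·18.1·21 = 1194.1 mm
m = ρ·(πd²/4)·L = 8800 × 2.3779×10⁻⁶ m² × 1.1941 m = 0.024987 kg
f_n = ½√(k/m) = 0.5·√(385.54/0.024987) = 0.5·√(15429) = 62.107 Hz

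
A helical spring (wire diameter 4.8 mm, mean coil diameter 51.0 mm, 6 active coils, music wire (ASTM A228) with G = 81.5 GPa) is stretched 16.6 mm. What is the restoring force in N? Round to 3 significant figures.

113 N

k = Gd⁴/(8D³N_a) = (81.5×10³)(4.8⁴)/(8·51.0³·6) = 6.7947 N/mm
F = k·δ = 6.7947 × 16.6 = 112.79 N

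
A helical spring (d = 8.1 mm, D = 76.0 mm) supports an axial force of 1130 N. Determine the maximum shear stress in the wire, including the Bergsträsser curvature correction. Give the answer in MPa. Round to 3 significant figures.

Spring index C = D/d = 76.0/8.1 = 9.3827
K_B = (4C+2)/(4C−3) = 39.531/34.531 = 1.1448
τ₀ = 8FD/(πd³) = 8·1130·76.0/(π·8.1³) = 687040/1669.6 = 411.51 MPa
τ_max = K·τ₀ = 1.1448 × 411.51 = 471.09 MPa

471 MPa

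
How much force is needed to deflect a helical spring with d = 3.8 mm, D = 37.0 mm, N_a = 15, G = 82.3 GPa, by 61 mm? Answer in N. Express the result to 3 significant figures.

172 N

k = Gd⁴/(8D³N_a) = (82.3×10³)(3.8⁴)/(8·37.0³·15) = 2.8232 N/mm
F = k·δ = 2.8232 × 61 = 172.22 N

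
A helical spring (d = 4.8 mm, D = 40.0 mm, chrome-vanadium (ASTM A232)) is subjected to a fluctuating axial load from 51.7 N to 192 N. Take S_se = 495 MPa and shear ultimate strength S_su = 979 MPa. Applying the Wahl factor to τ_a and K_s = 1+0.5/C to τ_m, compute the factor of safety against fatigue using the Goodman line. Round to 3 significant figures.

C = D/d = 40.0/4.8 = 8.3333; K_W = (4C−1)/(4C−4)+0.615/C = 1.1761; K_s = 1+0.5/C = 1.0600
F_a = (F_max−F_min)/2 = 70.15 N; F_m = (F_max+F_min)/2 = 121.85 N
τ_a = K_W·8F_aD/(πd³) = 1.1761 × 64.611 = 75.987 MPa
τ_m = K_s·8F_mD/(πd³) = 1.0600 × 112.23 = 118.96 MPa
Goodman: 1/n_f = τ_a/S_se + τ_m/S_su = 75.987/495 + 118.96/979 = 0.15351 + 0.12151 = 0.27502
n_f = 1/0.27502 = 3.636

3.64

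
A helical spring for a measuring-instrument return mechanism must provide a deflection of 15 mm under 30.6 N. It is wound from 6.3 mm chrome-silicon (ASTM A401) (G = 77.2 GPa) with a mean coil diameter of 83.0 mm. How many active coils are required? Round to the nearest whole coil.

Required rate k = F/δ = 30.6/15 = 2.04 N/mm
N_a = Gd⁴/(8D³k) = (77.2×10³ × 6.3⁴)/(8 × 83.0³ × 2.04)
    = 1.21613e+08 / 9.33156e+06 = 13.03 → 13 coils

13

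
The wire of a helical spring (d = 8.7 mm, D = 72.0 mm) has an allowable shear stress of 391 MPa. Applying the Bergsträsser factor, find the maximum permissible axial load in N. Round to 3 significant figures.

1200 N

C = D/d = 72.0/8.7 = 8.2759
K_B = (4C+2)/(4C−3) = 35.103/30.103 = 1.1661
τ_max = K·8FD/(πd³) → F_max = τ_allow·πd³/(8DK)
F_max = 391·π·8.7³/(8·72.0·1.1661) = 8.0888e+05/671.67 = 1204.3 N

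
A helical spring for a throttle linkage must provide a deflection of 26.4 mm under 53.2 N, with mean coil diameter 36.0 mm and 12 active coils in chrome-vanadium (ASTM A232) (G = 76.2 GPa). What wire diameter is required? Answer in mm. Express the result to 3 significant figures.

3.30 mm

Required rate k = F/δ = 53.2/26.4 = 2.0152 N/mm
d = (8D³N_a·k / G)^(1/4) = (8·36.0³·12·2.0152 / (76.2×10³))^0.25
  = (118.45)^0.25 = 3.2990 mm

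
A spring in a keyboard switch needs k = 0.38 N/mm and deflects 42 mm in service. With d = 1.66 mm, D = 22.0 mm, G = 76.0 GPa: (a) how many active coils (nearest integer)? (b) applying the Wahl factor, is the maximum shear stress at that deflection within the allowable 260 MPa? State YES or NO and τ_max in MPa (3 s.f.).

N_a = Gd⁴/(8D³k) = (76.0×10³)(1.66⁴)/(8·22.0³·0.38) = 17.83 → N_a = 18
Actual rate k = Gd⁴/(8D³·18) = 0.37637 N/mm
Working load F = kδ = 0.37637·42 = 15.808 N
C = 22.0/1.66 = 13.2530; K_W = (4C−1)/(4C−4)+0.615/C = 1.1076
τ_max = K_W·8FD/(πd³) = 1.1076·193.6 = 214.43 MPa
τ_max ≤ 260 MPa → acceptable

(a) 18 coils; (b) YES, τ_max = 214 MPa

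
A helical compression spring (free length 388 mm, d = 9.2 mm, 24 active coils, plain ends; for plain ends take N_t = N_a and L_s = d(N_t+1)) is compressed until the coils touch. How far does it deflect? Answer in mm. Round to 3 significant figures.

N_t = 24; L_s = 9.2·25 = 230 mm
δ_solid = L₀ − L_s = 388 − 230 = 158 mm

158 mm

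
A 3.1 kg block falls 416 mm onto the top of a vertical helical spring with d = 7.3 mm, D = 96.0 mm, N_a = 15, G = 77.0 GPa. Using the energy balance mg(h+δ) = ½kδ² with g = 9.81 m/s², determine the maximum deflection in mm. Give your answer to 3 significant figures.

127 mm

k = Gd⁴/(8D³N_a) = (77.0×10³)(7.3⁴)/(8·96.0³·15) = 2.0596 N/mm
W = mg = 3.1 × 9.81 = 30.411 N
½kδ² − Wδ − Wh = 0 → δ = (W + √(W² + 2kWh))/k
δ = (30.411 + √(924.83 + 52112.4))/2.0596 = (30.411 + 230.3)/2.0596 = 126.58 mm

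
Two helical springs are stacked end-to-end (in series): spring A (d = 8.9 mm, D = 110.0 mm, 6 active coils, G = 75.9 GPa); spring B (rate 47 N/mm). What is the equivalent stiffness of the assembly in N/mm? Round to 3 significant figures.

6.43 N/mm

k_A = Gd⁴/(8D³N_a) = (75.9×10³)(8.9⁴)/(8·110.0³·6) = 7.4539 N/mm
Series: 1/k_eq = 1/7.4539 + 1/47 = 0.15543; k_eq = 6.4336 N/mm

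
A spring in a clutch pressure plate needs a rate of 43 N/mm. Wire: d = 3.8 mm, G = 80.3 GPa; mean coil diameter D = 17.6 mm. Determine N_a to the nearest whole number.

9

N_a = Gd⁴/(8D³k) = (80.3×10³ × 3.8⁴)/(8 × 17.6³ × 43)
    = 1.67436e+07 / 1.87541e+06 = 8.928 → 9 coils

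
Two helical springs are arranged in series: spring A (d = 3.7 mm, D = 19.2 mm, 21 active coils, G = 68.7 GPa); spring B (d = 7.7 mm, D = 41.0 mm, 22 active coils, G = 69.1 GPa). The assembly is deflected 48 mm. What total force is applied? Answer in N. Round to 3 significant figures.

337 N

k_A = Gd⁴/(8D³N_a) = (68.7×10³)(3.7⁴)/(8·19.2³·21) = 10.828 N/mm
k_B = Gd⁴/(8D³N_a) = (69.1×10³)(7.7⁴)/(8·41.0³·22) = 20.025 N/mm
Series: 1/k_eq = 1/10.828 + 1/20.025 = 0.14229; k_eq = 7.0279 N/mm
F = k_eq·δ = 7.0279·48 = 337.34 N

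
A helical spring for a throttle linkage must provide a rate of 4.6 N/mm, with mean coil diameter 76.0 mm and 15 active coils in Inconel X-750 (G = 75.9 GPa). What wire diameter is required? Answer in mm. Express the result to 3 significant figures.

d = (8D³N_a·k / G)^(1/4) = (8·76.0³·15·4.6 / (75.9×10³))^0.25
  = (3192.6)^0.25 = 7.5168 mm

7.52 mm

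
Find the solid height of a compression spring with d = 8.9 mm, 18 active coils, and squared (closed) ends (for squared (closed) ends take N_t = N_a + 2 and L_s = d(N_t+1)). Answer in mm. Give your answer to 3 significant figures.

squared (closed) ends: N_t = N_a + 2 = 18 + 2 = 20
L_s = d·(N_t+1) = 8.9 × 21 = 186.9 mm

187 mm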